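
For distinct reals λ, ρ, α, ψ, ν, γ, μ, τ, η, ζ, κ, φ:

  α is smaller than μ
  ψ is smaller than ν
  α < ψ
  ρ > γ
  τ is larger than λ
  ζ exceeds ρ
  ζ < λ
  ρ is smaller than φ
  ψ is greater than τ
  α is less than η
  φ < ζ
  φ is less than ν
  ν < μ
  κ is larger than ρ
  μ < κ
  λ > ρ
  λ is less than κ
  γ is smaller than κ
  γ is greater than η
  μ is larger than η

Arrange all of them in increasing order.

Each adjacent pair is fixed by a given relation: α < η; η < γ; γ < ρ; ρ < φ; φ < ζ; ζ < λ; λ < τ; τ < ψ; ψ < ν; ν < μ; μ < κ. Chaining them end to end gives the full order.

α < η < γ < ρ < φ < ζ < λ < τ < ψ < ν < μ < κ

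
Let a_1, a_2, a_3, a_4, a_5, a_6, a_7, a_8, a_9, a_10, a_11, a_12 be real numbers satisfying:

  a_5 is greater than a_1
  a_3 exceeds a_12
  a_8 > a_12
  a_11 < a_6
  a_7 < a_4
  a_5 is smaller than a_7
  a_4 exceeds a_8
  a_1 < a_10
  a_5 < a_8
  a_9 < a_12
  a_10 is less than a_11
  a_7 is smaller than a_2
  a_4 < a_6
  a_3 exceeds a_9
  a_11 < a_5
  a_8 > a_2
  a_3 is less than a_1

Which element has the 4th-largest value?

a_2

Piecing the relations together gives one ordering: a_9 < a_12 < a_3 < a_1 < a_10 < a_11 < a_5 < a_7 < a_2 < a_8 < a_4 < a_6.
The 4th largest is a_2.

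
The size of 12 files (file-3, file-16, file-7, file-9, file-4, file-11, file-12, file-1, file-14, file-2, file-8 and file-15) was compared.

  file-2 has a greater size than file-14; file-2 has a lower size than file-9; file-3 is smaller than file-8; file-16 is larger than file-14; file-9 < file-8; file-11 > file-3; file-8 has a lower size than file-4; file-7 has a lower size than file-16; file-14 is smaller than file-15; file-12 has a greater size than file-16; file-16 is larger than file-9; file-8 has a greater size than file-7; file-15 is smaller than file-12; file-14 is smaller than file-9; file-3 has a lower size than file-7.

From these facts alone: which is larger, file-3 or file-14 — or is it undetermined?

Following every chain through file-14: above file-14 we get file-2, file-9, file-15, file-8, file-16, file-12, file-4.
file-3 is not reached, and no chain runs the other way from file-3 to file-14.
So the given relations leave the order of file-14 and file-3 undetermined.

undetermined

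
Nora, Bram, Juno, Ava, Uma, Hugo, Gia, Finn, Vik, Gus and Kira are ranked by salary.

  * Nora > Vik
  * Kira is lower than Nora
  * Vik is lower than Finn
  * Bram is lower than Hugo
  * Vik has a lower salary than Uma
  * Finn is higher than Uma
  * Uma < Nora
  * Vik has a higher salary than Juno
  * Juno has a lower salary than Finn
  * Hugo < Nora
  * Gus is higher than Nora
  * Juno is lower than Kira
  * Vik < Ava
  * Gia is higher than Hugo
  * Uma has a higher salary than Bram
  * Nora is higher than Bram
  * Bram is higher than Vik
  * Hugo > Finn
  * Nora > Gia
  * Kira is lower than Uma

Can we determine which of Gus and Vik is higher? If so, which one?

Vik < Uma and Uma < Finn give Vik < Finn.
Then Finn < Hugo extends the chain to Hugo.
With Hugo < Gia: Vik < Uma < Finn < Hugo < Gia.
Then Gia < Nora extends the chain to Nora.
Then Nora < Gus extends the chain to Gus.
So Gus is higher.

Gus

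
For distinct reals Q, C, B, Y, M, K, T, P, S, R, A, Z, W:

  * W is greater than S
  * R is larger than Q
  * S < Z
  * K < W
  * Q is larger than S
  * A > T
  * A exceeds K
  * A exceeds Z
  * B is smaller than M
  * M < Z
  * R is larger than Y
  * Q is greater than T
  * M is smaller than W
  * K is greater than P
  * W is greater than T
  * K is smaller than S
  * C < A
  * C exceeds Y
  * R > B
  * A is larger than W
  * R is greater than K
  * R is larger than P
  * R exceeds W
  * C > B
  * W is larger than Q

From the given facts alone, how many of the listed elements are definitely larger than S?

5

From S the given relations immediately reach Q, Z, W.
From those, A, R — 5 in total.
No other element is forced above S by the given relations, so the count is 5.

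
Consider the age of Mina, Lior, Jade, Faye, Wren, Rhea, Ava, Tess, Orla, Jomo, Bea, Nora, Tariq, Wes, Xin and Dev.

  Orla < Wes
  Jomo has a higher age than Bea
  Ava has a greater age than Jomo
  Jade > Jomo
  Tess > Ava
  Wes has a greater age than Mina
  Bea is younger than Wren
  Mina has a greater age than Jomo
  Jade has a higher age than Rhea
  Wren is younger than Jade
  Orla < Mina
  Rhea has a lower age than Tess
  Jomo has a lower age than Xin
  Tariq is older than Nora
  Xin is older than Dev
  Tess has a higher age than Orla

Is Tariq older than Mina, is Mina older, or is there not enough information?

undetermined

Following every chain through Tariq: below Tariq we get Nora.
Mina is not reached, and no chain runs the other way from Mina to Tariq.
So the given relations leave the order of Tariq and Mina undetermined.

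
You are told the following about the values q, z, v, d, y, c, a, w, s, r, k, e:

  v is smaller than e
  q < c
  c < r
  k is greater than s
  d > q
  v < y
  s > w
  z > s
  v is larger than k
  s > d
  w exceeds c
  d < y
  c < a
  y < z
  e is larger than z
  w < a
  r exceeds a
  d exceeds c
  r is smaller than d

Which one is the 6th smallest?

d

Chaining the given pairs: q < c < w < a < r < d < s < k < v < y < z < e.
Counting 6 from the smallest end gives d.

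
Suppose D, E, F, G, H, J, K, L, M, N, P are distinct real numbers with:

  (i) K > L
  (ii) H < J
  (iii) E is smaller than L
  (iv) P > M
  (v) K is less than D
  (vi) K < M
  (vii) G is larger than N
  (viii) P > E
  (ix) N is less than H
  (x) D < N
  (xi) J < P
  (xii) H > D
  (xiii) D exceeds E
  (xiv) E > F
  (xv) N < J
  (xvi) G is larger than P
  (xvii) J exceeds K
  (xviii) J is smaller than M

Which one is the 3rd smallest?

Piecing the relations together gives one ordering: F < E < L < K < D < N < H < J < M < P < G.
Counting 3 from the smallest end gives L.

L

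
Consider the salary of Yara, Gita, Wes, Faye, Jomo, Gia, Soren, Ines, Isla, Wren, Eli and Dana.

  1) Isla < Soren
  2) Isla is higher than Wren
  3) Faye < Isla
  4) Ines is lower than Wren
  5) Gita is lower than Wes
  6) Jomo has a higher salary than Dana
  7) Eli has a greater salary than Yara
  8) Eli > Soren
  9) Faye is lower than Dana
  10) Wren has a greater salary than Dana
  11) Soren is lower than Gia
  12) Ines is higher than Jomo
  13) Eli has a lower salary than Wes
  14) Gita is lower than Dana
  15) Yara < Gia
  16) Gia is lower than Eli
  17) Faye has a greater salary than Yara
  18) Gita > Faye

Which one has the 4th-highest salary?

Piecing the relations together gives one ordering: Yara < Faye < Gita < Dana < Jomo < Ines < Wren < Isla < Soren < Gia < Eli < Wes.
Counting 4 from the largest end gives Soren.

Soren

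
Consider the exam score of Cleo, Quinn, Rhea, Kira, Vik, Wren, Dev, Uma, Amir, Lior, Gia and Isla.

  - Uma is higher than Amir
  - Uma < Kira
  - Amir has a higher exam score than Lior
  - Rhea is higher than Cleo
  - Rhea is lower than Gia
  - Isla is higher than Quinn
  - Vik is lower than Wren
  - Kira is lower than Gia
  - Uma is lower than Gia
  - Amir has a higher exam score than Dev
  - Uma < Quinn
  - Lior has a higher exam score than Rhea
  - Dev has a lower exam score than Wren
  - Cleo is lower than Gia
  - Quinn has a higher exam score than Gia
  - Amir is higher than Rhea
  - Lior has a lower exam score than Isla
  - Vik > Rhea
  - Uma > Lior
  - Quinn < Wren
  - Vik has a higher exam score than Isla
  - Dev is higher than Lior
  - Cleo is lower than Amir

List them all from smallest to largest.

Nothing is placed below Cleo, so it is least; from there Cleo < Rhea; Rhea < Lior; Lior < Dev; Dev < Amir; Amir < Uma; Uma < Kira; Kira < Gia; Gia < Quinn; Quinn < Isla; Isla < Vik; Vik < Wren, each given directly.

Cleo < Rhea < Lior < Dev < Amir < Uma < Kira < Gia < Quinn < Isla < Vik < Wren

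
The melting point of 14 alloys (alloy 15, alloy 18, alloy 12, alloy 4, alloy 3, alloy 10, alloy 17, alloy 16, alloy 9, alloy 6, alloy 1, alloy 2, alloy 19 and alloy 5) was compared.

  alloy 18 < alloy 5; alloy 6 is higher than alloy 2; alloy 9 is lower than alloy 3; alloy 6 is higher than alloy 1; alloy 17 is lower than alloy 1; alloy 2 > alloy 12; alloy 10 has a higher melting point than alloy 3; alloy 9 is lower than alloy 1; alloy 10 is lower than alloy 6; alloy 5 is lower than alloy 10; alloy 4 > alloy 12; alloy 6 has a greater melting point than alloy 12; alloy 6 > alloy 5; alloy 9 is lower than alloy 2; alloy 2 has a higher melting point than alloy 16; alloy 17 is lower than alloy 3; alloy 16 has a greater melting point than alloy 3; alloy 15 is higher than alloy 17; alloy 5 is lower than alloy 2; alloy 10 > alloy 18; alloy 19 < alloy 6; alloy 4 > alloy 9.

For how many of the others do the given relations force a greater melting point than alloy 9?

7

Directly above alloy 9: alloy 4, alloy 3, alloy 2, alloy 1.
One step further: alloy 16, alloy 10, alloy 6 (7 so far).
No other element is forced above alloy 9 by the given relations, so the count is 7.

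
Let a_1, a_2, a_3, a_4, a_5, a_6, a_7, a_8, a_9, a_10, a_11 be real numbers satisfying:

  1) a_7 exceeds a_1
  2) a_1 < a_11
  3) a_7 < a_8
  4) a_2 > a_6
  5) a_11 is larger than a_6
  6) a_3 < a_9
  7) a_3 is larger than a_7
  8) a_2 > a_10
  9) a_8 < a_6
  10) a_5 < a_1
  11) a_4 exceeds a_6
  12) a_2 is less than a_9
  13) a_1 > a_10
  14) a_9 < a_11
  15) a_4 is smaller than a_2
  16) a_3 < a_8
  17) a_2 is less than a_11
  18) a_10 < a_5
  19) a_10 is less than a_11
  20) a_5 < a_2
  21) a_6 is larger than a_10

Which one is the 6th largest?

Piecing the relations together gives one ordering: a_10 < a_5 < a_1 < a_7 < a_3 < a_8 < a_6 < a_4 < a_2 < a_9 < a_11.
The 6th largest is a_8.

a_8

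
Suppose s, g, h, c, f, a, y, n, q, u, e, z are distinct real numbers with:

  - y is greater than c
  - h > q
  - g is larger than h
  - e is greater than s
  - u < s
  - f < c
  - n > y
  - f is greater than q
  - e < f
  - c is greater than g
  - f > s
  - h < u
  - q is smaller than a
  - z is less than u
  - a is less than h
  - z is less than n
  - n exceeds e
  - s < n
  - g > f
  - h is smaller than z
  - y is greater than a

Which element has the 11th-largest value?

Chaining the given pairs: q < a < h < z < u < s < e < f < g < c < y < n.
Counting 11 from the largest end gives a.

a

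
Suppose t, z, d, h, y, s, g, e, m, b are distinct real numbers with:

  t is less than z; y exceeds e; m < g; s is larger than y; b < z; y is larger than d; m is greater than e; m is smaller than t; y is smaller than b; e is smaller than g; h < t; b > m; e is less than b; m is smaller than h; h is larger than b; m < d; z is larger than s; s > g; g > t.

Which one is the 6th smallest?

h

The consecutive relations fix a unique order: e < m < d < y < b < h < t < g < s < z.
The 6th smallest is h.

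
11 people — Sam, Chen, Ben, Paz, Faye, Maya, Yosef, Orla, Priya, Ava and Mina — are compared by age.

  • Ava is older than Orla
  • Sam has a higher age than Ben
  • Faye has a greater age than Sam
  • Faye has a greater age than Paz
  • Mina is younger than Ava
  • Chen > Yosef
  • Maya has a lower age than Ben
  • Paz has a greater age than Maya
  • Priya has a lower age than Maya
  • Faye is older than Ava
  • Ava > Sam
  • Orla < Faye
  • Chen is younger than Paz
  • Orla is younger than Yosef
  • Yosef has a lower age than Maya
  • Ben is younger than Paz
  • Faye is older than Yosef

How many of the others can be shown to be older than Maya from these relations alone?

5

From Maya the given relations immediately reach Ben, Paz.
From those, Sam, Faye — 4 in total.
From those, Ava — 5 in total.
Nothing else is reachable above Maya; 5 in all.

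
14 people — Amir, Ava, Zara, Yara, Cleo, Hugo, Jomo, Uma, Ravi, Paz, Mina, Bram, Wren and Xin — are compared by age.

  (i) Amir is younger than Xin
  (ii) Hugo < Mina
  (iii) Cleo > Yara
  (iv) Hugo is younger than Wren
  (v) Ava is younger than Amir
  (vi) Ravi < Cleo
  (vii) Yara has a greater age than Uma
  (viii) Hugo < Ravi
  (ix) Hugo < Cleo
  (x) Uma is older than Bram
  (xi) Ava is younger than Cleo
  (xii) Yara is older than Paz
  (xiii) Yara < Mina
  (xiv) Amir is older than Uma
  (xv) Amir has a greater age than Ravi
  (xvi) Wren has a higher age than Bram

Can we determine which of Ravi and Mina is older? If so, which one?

undetermined

Following every chain through Ravi: above Ravi we get Cleo, Amir, Xin; below Ravi we get Hugo.
Mina is not reached, and no chain runs the other way from Mina to Ravi.
So the given relations leave the order of Ravi and Mina undetermined.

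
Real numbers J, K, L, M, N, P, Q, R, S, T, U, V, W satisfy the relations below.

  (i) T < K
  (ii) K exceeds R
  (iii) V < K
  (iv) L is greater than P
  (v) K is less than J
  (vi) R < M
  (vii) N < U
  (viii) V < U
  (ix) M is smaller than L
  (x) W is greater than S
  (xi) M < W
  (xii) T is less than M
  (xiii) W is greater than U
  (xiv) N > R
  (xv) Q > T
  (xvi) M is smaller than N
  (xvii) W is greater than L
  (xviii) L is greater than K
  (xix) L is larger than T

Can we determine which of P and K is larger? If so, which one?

Following every chain through P: above P we get L, W.
K is not reached, and no chain runs the other way from K to P.
So the given relations leave the order of P and K undetermined.

undetermined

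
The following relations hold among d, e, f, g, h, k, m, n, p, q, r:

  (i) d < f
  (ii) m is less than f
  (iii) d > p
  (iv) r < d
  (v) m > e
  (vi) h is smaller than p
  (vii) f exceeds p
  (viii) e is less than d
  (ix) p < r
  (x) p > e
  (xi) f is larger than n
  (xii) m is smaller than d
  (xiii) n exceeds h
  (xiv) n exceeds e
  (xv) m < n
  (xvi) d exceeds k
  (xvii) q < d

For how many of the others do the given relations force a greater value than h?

5

Directly above h: p, n.
One step further: r, d, f (5 so far).
Nothing else is reachable above h; 5 in all.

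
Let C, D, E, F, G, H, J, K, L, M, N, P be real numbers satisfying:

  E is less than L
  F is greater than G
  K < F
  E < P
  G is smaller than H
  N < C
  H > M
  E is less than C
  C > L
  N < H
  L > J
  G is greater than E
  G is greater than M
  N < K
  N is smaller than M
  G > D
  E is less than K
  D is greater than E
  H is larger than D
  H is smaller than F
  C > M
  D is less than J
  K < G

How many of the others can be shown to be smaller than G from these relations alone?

5

Directly below G: E, D, K, M.
One step further: N (5 so far).
No other element is forced below G by the given relations, so the count is 5.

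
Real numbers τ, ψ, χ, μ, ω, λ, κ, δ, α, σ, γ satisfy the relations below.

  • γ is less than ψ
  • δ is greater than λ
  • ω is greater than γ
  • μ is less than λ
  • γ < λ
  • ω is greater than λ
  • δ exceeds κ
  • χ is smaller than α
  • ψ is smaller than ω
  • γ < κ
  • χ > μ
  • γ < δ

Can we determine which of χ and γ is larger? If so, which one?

Following every chain through γ: above γ we get κ, λ, δ, ψ, ω.
χ is not reached, and no chain runs the other way from χ to γ.
So the given relations leave the order of γ and χ undetermined.

undetermined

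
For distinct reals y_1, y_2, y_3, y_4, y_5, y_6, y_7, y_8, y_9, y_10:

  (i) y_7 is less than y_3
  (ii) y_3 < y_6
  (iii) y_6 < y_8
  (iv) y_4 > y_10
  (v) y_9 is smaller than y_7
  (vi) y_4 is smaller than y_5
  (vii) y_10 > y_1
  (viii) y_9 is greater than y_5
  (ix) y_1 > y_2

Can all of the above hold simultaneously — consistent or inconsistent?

The single ordering y_2 < y_1 < y_10 < y_4 < y_5 < y_9 < y_7 < y_3 < y_6 < y_8 satisfies every listed relation, so no contradiction arises.

consistent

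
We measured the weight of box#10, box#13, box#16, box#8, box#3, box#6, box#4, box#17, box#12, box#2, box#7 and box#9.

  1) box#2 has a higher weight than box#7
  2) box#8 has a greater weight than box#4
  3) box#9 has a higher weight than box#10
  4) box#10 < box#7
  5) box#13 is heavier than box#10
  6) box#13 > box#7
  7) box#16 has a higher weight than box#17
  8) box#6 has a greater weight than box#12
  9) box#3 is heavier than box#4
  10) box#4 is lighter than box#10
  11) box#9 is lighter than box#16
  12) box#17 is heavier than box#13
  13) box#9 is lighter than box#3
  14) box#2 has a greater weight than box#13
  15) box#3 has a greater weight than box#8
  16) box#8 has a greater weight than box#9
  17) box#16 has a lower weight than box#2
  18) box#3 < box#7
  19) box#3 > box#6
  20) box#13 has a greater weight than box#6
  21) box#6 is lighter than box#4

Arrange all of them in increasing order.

box#12 < box#6 < box#4 < box#10 < box#9 < box#8 < box#3 < box#7 < box#13 < box#17 < box#16 < box#2

The consecutive links are each given: box#12 < box#6; box#6 < box#4; box#4 < box#10; box#10 < box#9; box#9 < box#8; box#8 < box#3; box#3 < box#7; box#7 < box#13; box#13 < box#17; box#17 < box#16; box#16 < box#2.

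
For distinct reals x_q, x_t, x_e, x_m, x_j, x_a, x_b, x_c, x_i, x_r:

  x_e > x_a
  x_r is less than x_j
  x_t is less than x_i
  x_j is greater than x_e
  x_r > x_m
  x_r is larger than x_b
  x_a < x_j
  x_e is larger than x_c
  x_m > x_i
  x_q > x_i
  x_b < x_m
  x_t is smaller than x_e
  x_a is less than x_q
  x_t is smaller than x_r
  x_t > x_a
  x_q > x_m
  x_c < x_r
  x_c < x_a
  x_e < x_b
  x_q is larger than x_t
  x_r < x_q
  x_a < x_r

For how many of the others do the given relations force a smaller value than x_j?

The elements the relations force below x_j are x_c, x_a, x_t, x_e, x_i, x_b, x_m, x_r — no chain reaches any other.
That is 8.

8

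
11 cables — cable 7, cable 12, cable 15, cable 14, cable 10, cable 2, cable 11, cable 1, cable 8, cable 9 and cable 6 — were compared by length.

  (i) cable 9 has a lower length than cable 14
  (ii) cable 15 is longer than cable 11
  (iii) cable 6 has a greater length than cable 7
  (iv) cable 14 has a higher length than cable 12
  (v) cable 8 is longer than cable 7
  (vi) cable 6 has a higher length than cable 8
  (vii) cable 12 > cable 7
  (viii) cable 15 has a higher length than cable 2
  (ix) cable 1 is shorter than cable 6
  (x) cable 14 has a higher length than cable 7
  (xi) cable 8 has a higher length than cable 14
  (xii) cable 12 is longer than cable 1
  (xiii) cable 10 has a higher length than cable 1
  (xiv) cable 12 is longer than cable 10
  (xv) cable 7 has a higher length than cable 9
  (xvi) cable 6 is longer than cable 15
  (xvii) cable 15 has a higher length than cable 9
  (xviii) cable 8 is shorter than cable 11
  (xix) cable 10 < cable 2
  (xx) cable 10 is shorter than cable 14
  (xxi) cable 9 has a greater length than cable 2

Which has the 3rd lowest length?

cable 2

The consecutive relations fix a unique order: cable 1 < cable 10 < cable 2 < cable 9 < cable 7 < cable 12 < cable 14 < cable 8 < cable 11 < cable 15 < cable 6.
The 3rd smallest is cable 2.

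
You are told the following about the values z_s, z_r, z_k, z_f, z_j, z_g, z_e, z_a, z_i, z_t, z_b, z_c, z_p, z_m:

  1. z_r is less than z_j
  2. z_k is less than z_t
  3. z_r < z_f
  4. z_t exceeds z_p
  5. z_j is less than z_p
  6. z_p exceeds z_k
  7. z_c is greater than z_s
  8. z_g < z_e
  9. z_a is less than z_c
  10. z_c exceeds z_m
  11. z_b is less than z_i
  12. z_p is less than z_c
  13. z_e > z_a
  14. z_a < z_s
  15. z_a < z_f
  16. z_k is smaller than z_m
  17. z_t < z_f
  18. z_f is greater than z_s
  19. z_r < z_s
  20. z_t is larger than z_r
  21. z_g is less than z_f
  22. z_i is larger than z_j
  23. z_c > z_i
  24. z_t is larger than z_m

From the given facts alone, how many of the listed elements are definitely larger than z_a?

Directly above z_a: z_s, z_e, z_f, z_c.
No other element is forced above z_a by the given relations, so the count is 4.

4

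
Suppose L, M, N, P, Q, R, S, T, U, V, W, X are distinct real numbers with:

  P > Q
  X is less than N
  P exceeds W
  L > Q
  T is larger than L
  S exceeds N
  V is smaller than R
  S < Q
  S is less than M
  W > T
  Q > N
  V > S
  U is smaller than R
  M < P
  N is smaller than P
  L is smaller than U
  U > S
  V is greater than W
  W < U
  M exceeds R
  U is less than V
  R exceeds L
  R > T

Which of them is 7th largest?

T

Chaining the given pairs: X < N < S < Q < L < T < W < U < V < R < M < P.
Counting 7 from the largest end gives T.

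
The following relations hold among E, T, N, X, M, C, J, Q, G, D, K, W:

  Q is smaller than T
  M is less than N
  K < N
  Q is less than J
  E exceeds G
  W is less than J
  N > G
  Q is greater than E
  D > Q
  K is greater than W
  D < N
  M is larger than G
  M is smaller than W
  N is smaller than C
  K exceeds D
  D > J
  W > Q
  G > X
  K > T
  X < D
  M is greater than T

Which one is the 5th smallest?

T

The consecutive relations fix a unique order: X < G < E < Q < T < M < W < J < D < K < N < C.
The 5th smallest is T.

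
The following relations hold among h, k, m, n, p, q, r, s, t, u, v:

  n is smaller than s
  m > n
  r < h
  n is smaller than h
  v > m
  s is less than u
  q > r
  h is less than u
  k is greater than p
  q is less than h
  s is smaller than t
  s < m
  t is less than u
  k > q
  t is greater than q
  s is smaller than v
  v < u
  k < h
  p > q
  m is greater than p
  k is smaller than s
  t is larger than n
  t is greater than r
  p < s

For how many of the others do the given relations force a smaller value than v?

The elements the relations force below v are r, n, q, p, k, s, m — no chain reaches any other.
That is 7.

7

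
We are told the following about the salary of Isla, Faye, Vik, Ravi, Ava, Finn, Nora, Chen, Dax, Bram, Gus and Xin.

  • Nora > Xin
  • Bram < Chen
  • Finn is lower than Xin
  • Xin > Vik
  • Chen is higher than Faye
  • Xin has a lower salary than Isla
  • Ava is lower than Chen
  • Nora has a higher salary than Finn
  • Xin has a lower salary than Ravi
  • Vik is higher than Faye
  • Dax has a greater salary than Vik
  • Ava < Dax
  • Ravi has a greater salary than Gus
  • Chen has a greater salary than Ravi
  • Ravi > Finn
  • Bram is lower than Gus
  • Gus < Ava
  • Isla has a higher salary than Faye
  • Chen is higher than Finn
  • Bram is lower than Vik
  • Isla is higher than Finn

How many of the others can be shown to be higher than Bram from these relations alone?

Directly above Bram: Vik, Gus, Chen.
One step further: Xin, Ava, Ravi, Dax (7 so far).
One step further: Nora, Isla (9 so far).
No other element is forced above Bram by the given relations, so the count is 9.

9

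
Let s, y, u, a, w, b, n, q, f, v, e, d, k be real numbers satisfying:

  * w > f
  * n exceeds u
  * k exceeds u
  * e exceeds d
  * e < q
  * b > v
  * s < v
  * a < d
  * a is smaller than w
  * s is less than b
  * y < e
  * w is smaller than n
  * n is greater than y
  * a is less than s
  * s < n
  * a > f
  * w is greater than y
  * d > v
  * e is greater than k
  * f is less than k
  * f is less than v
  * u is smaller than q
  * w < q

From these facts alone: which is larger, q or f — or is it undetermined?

f < a < s < v < d < e < q, by transitivity through a, s, v, d, e.
So q is larger.

q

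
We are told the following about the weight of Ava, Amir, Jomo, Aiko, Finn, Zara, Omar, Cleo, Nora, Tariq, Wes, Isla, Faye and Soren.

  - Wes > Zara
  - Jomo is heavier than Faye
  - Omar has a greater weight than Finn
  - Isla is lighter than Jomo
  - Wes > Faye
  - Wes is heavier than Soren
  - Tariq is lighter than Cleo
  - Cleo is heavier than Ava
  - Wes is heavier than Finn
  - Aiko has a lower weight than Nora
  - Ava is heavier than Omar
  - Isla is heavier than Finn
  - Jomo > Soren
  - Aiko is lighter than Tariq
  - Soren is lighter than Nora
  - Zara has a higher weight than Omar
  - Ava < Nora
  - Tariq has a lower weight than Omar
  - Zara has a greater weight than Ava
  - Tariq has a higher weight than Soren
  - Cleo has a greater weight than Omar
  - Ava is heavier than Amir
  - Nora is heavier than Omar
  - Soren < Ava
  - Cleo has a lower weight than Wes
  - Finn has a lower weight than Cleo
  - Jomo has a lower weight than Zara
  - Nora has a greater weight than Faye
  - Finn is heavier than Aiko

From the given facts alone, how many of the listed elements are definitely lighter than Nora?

The elements the relations force below Nora are Aiko, Soren, Tariq, Finn, Amir, Omar, Faye, Ava — no chain reaches any other.
That is 8.

8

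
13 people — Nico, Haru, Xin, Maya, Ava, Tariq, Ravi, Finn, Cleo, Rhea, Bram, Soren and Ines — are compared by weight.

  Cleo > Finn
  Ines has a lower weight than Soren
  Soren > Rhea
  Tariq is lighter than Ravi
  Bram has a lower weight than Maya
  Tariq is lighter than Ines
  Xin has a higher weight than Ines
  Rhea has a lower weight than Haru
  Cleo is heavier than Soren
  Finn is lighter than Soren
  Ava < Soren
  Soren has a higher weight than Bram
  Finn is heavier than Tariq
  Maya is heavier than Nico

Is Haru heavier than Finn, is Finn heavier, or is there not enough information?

undetermined

Following every chain through Finn: above Finn we get Soren, Cleo; below Finn we get Tariq.
Haru is not reached, and no chain runs the other way from Haru to Finn.
So the given relations leave the order of Finn and Haru undetermined.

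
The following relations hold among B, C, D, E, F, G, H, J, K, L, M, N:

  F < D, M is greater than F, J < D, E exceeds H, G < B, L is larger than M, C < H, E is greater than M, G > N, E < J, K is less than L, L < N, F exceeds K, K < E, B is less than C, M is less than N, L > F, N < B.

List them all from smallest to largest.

The consecutive links are each given: K < F; F < M; M < L; L < N; N < G; G < B; B < C; C < H; H < E; E < J; J < D.

K < F < M < L < N < G < B < C < H < E < J < D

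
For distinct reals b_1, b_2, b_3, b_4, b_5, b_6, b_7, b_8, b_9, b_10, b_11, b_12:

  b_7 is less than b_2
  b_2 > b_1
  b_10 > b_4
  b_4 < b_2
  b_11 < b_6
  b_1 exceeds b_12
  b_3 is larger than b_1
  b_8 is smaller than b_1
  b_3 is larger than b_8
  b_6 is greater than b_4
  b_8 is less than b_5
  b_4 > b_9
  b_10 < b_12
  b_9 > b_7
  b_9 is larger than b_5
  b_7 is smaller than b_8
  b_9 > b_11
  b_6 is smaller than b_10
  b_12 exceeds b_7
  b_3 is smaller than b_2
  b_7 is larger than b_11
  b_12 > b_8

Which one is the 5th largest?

b_10

The consecutive relations fix a unique order: b_11 < b_7 < b_8 < b_5 < b_9 < b_4 < b_6 < b_10 < b_12 < b_1 < b_3 < b_2.
The 5th largest is b_10.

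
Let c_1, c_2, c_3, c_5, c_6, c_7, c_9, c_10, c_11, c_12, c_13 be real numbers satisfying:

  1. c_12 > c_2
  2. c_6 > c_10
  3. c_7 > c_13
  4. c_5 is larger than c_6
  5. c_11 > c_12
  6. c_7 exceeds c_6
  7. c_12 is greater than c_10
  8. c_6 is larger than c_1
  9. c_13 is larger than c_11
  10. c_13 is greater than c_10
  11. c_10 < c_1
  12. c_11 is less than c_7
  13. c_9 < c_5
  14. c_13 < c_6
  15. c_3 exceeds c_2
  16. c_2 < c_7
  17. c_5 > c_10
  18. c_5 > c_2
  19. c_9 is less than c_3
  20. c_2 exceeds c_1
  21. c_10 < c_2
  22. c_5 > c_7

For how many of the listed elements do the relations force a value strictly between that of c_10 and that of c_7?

6

The relations place c_10 below c_7. An element lies strictly between them when it is forced above c_10 and also forced below c_7.
Above c_10: {c_1, c_2, c_12, c_11, c_13, c_3, c_6, c_5}. Below c_7: {c_1, c_2, c_12, c_11, c_13, c_6}.
Intersection: {c_1, c_2, c_12, c_11, c_13, c_6} — 6.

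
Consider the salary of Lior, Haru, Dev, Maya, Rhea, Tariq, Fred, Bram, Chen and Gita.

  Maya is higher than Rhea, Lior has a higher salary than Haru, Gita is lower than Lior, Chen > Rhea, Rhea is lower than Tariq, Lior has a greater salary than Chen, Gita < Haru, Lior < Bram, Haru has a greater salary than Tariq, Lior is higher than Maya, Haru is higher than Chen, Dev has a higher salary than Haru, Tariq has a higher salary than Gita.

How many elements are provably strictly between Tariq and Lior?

1

Chaining upward from Tariq reaches: Haru, Dev, Bram.
Chaining downward from Lior reaches: Rhea, Gita, Chen, Maya, Haru.
Strictly between Tariq and Lior are those in both lists: Haru — 1 element.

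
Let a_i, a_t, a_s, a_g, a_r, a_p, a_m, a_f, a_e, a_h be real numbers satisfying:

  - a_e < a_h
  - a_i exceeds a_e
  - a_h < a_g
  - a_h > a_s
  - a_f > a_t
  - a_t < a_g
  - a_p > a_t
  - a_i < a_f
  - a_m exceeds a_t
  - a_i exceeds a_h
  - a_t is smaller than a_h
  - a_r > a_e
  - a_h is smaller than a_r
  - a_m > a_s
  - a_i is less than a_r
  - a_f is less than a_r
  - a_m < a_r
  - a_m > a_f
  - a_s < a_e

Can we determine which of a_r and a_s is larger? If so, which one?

a_r

Chaining the given relations: a_s < a_e < a_i < a_f < a_m < a_r.
So a_r is larger.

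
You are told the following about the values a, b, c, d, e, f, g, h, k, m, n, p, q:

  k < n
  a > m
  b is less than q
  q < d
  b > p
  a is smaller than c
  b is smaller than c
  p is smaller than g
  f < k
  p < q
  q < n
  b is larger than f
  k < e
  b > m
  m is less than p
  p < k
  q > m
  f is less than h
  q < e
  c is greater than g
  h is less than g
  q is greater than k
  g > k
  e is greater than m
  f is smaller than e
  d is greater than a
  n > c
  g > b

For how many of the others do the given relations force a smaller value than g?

The elements the relations force below g are f, m, p, k, b, h — no chain reaches any other.
That is 6.

6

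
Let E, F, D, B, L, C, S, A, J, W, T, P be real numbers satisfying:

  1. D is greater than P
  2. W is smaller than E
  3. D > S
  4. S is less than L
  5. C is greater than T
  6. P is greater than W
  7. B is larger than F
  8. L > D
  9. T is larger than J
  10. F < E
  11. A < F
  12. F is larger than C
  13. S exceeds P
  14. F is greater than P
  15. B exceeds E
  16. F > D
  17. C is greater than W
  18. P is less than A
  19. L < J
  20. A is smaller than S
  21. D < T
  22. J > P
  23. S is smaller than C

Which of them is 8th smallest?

Chaining the given pairs: W < P < A < S < D < L < J < T < C < F < E < B.
Counting 8 from the smallest end gives T.

T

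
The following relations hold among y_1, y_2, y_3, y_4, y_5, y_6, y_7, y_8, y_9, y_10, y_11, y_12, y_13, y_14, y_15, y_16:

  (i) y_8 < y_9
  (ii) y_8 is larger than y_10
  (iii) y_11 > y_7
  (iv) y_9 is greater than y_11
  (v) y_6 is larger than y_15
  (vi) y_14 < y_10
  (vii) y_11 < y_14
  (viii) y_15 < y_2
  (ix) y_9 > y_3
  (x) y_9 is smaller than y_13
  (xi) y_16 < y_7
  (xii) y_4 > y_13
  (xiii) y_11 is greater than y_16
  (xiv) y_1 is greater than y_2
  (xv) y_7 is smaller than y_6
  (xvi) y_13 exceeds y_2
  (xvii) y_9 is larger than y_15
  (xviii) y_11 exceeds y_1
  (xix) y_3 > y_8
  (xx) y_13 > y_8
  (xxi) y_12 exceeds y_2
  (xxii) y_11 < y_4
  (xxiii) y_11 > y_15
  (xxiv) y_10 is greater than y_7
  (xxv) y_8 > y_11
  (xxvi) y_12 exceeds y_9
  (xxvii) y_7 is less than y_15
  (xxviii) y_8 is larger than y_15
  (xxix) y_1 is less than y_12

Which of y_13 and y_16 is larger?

y_13

The relevant relations are y_16 < y_7; y_7 < y_15; y_15 < y_2; y_2 < y_1; y_1 < y_11; y_11 < y_14; y_14 < y_10; y_10 < y_8; y_8 < y_3; y_3 < y_9; y_9 < y_13.
Chaining these gives y_16 < y_7 < y_15 < y_2 < y_1 < y_11 < y_14 < y_10 < y_8 < y_3 < y_9 < y_13.
So y_16 < y_13; y_13 is the larger of the two.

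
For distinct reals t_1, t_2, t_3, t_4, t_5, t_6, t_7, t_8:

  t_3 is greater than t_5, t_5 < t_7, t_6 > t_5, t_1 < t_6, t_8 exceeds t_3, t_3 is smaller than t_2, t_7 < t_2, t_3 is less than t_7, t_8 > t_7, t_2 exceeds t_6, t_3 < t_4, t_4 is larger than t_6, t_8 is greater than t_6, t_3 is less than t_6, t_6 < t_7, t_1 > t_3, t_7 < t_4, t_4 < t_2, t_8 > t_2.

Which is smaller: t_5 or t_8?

Following the relations from t_5: t_5 < t_3 < t_1 < t_6 < t_7 < t_4 < t_2 < t_8.
So t_5 < t_8; t_5 is the smaller of the two.

t_5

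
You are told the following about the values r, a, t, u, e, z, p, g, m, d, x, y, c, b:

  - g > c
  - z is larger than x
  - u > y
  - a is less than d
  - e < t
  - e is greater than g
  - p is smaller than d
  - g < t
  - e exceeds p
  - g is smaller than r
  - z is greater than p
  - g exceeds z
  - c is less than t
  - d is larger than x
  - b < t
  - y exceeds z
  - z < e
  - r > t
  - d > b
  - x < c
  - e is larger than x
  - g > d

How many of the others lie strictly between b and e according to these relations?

Chaining upward from b reaches: d, g, t, r.
Chaining downward from e reaches: p, x, a, z, d, c, g.
Strictly between b and e are those in both lists: d, g — 2 elements.

2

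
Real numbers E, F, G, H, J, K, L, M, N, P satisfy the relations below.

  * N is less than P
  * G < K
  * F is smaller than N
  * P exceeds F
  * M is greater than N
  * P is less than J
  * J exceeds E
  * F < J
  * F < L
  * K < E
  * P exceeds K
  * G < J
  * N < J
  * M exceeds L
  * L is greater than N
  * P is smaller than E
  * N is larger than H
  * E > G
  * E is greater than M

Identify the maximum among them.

F is not greatest since F < N; H is not greatest since H < N; N is not greatest since N < M; L is not greatest since L < M; G is not greatest since G < J; M is not greatest since M < E; K is not greatest since K < E; P is not greatest since P < J; E is not greatest since E < J.
Only J has nothing above it, so J is the maximum.

J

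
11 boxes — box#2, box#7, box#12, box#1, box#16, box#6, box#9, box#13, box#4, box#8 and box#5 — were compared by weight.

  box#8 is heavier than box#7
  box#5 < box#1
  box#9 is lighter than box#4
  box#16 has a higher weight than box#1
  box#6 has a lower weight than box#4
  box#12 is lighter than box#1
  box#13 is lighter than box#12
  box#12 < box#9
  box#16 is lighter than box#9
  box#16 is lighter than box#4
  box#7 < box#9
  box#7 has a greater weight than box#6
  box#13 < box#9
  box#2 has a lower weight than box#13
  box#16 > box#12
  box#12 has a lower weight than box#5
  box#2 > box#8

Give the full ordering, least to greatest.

Each adjacent pair is fixed by a given relation: box#6 < box#7; box#7 < box#8; box#8 < box#2; box#2 < box#13; box#13 < box#12; box#12 < box#5; box#5 < box#1; box#1 < box#16; box#16 < box#9; box#9 < box#4. Chaining them end to end gives the full order.

box#6 < box#7 < box#8 < box#2 < box#13 < box#12 < box#5 < box#1 < box#16 < box#9 < box#4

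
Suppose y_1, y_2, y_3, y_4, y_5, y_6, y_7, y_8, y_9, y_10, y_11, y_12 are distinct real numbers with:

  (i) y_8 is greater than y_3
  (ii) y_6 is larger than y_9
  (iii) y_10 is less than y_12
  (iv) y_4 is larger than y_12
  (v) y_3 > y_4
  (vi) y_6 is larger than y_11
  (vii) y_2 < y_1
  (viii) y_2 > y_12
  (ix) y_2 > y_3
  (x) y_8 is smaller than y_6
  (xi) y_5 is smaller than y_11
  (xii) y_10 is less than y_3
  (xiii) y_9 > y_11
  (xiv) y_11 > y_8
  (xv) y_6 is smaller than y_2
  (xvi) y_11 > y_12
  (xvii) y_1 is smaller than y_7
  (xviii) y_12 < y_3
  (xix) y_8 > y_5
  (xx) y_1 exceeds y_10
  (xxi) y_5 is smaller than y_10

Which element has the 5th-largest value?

Piecing the relations together gives one ordering: y_5 < y_10 < y_12 < y_4 < y_3 < y_8 < y_11 < y_9 < y_6 < y_2 < y_1 < y_7.
Counting 5 from the largest end gives y_9.

y_9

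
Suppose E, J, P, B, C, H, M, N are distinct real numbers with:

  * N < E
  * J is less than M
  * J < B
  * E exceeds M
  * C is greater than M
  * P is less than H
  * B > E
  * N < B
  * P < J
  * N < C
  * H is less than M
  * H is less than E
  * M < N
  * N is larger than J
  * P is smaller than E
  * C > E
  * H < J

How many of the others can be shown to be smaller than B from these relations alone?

6

Directly below B: J, N, E.
One step further: P, H, M (6 so far).
No other element is forced below B by the given relations, so the count is 6.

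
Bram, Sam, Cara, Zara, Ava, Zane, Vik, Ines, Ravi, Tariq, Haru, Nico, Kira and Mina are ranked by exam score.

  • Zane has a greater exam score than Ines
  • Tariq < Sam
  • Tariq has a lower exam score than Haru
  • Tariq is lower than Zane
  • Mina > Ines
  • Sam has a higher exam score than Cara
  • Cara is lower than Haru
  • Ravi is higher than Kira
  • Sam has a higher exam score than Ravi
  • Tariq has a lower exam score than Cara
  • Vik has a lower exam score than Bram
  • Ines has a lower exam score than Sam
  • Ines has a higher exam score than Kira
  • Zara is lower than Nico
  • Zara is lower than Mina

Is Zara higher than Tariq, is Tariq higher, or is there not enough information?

Following every chain through Tariq: above Tariq we get Cara, Sam, Zane, Haru.
Zara is not reached, and no chain runs the other way from Zara to Tariq.
So the given relations leave the order of Tariq and Zara undetermined.

undetermined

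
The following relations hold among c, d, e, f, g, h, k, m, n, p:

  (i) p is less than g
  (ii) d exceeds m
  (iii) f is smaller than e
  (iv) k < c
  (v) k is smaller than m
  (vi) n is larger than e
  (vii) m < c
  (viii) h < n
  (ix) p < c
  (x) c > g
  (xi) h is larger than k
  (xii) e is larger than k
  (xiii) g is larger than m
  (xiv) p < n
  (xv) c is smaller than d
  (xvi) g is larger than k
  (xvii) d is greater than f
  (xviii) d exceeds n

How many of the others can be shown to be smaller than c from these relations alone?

4

The elements the relations force below c are p, k, m, g — no chain reaches any other.
That is 4.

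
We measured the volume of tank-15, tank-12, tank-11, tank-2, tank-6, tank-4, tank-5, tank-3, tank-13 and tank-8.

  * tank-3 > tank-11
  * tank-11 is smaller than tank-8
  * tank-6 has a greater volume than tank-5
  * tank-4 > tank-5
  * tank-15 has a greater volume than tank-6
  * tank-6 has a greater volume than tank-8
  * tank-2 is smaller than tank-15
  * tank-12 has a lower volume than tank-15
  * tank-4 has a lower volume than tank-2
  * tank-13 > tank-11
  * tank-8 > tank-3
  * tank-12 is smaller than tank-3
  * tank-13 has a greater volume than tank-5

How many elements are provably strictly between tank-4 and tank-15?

Chaining upward from tank-4 reaches: tank-2.
Chaining downward from tank-15 reaches: tank-12, tank-5, tank-11, tank-2, tank-3, tank-8, tank-6.
Strictly between tank-4 and tank-15 are those in both lists: tank-2 — 1 element.

1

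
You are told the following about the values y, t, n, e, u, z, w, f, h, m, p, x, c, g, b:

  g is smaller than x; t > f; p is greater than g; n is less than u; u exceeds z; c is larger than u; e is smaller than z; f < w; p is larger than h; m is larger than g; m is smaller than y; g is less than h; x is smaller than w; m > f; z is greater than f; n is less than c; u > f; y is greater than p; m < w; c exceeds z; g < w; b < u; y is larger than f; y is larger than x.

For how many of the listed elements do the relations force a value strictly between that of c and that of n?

The relations place n below c. An element lies strictly between them when it is forced above n and also forced below c.
Above n: {u}. Below c: {b, f, e, z, u}.
Intersection: {u} — 1.

1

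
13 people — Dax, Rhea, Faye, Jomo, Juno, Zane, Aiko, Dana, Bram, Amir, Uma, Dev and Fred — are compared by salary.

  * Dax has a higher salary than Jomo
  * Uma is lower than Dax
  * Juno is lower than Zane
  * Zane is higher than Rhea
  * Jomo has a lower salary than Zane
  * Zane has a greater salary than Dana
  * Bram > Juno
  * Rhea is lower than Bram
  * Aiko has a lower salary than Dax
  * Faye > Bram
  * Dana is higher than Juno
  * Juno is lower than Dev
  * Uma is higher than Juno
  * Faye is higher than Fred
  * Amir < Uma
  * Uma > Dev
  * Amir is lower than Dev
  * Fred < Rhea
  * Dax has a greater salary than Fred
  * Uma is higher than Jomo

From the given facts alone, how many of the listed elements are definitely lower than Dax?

7

From Dax the given relations immediately reach Fred, Aiko, Jomo, Uma.
From those, Juno, Amir, Dev — 7 in total.
No other element is forced below Dax by the given relations, so the count is 7.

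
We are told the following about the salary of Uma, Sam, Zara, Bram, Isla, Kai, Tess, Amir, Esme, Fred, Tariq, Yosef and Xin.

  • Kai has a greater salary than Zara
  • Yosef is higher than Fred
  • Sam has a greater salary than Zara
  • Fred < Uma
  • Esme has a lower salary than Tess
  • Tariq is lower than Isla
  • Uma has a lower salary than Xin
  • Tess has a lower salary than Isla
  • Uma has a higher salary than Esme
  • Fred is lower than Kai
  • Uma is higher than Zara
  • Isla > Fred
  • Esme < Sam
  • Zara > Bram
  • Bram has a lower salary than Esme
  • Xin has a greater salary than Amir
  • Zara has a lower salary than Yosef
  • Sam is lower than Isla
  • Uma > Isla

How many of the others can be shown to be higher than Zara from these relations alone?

The elements the relations force above Zara are Sam, Kai, Isla, Uma, Xin, Yosef — no chain reaches any other.
That is 6.

6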